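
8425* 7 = 58975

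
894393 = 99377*9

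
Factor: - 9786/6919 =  - 2^1*3^1*7^1*11^(-1)*17^ (-1)*37^(-1)*233^1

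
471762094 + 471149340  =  942911434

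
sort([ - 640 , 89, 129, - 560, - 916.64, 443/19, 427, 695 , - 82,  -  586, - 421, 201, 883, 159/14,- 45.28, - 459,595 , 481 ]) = [ -916.64, - 640 , - 586,-560, - 459, - 421, - 82, - 45.28,159/14, 443/19,89, 129,201,427, 481, 595, 695, 883] 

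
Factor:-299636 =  - 2^2 * 173^1*433^1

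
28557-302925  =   - 274368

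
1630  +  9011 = 10641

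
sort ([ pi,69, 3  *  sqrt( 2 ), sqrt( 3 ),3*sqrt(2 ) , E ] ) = [ sqrt( 3 ),E , pi, 3*sqrt( 2),  3*sqrt( 2 ),69]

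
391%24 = 7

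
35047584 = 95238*368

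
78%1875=78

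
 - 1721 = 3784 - 5505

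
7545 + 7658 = 15203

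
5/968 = 5/968 = 0.01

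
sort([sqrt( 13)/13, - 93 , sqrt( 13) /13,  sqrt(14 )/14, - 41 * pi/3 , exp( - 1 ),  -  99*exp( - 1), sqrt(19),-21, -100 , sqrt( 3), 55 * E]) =[ -100,  -  93, - 41 * pi/3, - 99* exp( - 1), - 21,sqrt( 14 ) /14, sqrt(13)/13,  sqrt(13) /13 , exp( - 1),sqrt( 3),sqrt( 19), 55*E]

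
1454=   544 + 910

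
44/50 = 22/25 = 0.88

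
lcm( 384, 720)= 5760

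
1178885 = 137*8605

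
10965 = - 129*(-85)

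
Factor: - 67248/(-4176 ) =29^( - 1)*467^1=467/29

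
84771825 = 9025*9393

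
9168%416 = 16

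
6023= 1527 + 4496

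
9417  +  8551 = 17968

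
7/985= 7/985= 0.01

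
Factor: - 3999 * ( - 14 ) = 2^1*3^1*7^1*31^1*43^1 = 55986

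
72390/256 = 36195/128 = 282.77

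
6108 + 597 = 6705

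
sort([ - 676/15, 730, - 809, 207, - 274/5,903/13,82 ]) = [-809, - 274/5,  -  676/15 , 903/13, 82 , 207, 730 ]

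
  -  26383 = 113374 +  - 139757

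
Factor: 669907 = 7^1*95701^1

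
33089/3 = 11029 + 2/3 = 11029.67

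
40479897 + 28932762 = 69412659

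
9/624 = 3/208 = 0.01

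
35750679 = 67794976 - 32044297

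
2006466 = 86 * 23331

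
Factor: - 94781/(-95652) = 2^( - 2 ) * 3^(- 2 )*2657^( - 1 )*94781^1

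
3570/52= 1785/26 = 68.65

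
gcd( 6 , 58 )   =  2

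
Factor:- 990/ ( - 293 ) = 2^1*3^2*  5^1*11^1*293^( - 1)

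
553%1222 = 553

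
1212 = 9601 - 8389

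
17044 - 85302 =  - 68258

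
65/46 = 1 +19/46 = 1.41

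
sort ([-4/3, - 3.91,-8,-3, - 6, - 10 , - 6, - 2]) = [ - 10, - 8, - 6, - 6,-3.91, - 3,  -  2, - 4/3] 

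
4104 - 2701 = 1403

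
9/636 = 3/212 = 0.01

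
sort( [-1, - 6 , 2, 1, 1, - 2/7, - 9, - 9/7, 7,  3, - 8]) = [ - 9, -8, - 6 , - 9/7, - 1,-2/7, 1, 1, 2, 3,7]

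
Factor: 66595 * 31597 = 2104202215 = 5^1 * 19^2*701^1*1663^1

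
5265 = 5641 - 376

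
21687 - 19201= 2486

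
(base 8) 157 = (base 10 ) 111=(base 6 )303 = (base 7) 216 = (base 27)43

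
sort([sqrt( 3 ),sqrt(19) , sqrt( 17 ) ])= [ sqrt (3 ),sqrt ( 17 ),sqrt(19)] 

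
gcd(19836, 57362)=58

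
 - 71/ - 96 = 71/96 = 0.74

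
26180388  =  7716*3393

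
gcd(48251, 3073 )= 7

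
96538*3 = 289614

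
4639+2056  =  6695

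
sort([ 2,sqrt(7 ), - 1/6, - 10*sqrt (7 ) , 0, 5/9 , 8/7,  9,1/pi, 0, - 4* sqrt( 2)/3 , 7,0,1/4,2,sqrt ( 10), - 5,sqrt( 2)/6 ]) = [ - 10*sqrt(7 ),-5,  -  4*sqrt( 2)/3,-1/6,0,0, 0 , sqrt( 2) /6,1/4,1/pi,5/9, 8/7,2,2,sqrt(7 ),sqrt (10) , 7,9] 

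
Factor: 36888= 2^3*3^1 *29^1*53^1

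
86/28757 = 86/28757 = 0.00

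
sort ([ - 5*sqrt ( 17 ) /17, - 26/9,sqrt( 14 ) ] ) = [ - 26/9 ,-5 * sqrt(17 )/17,sqrt(14 )]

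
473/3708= 473/3708 = 0.13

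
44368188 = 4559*9732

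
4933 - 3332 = 1601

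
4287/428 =4287/428= 10.02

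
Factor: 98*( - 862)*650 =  - 54909400 = - 2^3* 5^2*7^2*13^1*431^1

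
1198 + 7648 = 8846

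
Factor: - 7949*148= - 2^2*37^1*7949^1 =-  1176452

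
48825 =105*465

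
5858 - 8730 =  - 2872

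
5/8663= 5/8663 = 0.00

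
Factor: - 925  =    -  5^2*37^1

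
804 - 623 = 181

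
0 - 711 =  - 711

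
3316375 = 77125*43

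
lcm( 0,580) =0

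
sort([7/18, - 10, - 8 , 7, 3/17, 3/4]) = [-10, - 8, 3/17,  7/18, 3/4,7]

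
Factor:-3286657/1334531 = -29^1*10303^1*121321^( - 1) = - 298787/121321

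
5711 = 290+5421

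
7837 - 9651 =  - 1814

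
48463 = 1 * 48463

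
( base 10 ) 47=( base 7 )65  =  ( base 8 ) 57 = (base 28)1J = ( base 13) 38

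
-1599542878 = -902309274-697233604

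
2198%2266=2198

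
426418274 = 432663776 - 6245502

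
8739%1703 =224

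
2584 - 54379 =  - 51795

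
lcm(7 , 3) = 21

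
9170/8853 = 1+317/8853 = 1.04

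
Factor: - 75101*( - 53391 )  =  3^1*13^2*37^2*53^1 * 109^1 = 4009717491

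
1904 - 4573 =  - 2669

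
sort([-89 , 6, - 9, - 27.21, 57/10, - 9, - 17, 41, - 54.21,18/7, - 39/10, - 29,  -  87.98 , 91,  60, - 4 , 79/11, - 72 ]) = [ - 89, - 87.98 , - 72, - 54.21 , - 29, - 27.21, - 17, -9, -9, - 4 , -39/10,18/7, 57/10 , 6 , 79/11,41,60,91 ]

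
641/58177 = 641/58177 = 0.01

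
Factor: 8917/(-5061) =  - 37/21 = -3^( - 1) * 7^( - 1)*37^1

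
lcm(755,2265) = 2265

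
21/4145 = 21/4145=0.01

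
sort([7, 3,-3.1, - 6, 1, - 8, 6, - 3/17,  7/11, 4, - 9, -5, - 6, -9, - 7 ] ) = [ - 9, - 9, -8, - 7, - 6, - 6, - 5, - 3.1, - 3/17,  7/11, 1 , 3,4,6, 7]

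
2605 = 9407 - 6802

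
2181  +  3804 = 5985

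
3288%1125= 1038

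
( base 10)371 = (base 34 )av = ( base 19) 10a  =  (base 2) 101110011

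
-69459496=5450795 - 74910291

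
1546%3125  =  1546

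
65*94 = 6110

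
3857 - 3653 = 204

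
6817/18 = 378 + 13/18 =378.72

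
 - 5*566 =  - 2830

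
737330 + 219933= 957263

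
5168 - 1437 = 3731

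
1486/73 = 1486/73 = 20.36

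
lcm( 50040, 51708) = 1551240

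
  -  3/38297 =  - 3/38297 = - 0.00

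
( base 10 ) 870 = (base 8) 1546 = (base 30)T0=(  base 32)r6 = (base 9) 1166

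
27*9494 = 256338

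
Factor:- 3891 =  - 3^1 *1297^1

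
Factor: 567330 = 2^1 * 3^1 * 5^1 * 18911^1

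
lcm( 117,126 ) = 1638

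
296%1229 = 296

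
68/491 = 68/491 = 0.14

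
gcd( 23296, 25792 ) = 832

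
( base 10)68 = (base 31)26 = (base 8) 104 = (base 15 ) 48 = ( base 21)35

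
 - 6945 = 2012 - 8957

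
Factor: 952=2^3*7^1*17^1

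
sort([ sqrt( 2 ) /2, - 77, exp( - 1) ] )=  [ - 77, exp( - 1),sqrt( 2) /2 ]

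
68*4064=276352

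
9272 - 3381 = 5891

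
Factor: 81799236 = 2^2 * 3^2*2272201^1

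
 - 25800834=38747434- 64548268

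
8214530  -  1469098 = 6745432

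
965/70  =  13 + 11/14=13.79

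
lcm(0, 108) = 0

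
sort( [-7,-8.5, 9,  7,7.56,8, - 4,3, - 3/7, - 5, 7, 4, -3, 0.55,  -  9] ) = [ - 9,-8.5, - 7,-5 , - 4, - 3,-3/7,0.55,3,4, 7,7,7.56,8,9] 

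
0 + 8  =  8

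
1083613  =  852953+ 230660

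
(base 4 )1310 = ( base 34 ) 3E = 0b1110100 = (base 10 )116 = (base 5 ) 431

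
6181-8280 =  - 2099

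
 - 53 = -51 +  - 2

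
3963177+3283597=7246774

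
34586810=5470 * 6323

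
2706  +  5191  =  7897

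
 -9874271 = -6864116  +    -  3010155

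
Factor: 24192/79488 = 7/23  =  7^1*23^( - 1)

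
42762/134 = 319 + 8/67= 319.12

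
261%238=23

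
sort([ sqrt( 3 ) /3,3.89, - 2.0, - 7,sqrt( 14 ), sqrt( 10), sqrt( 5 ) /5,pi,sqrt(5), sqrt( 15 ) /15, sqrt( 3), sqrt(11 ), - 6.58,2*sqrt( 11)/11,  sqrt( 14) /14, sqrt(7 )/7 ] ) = [ - 7, - 6.58, -2.0,  sqrt( 15)/15, sqrt(14 ) /14,sqrt( 7 )/7, sqrt(5) /5, sqrt( 3 ) /3,  2*sqrt( 11 )/11 , sqrt (3 ),  sqrt( 5), pi, sqrt( 10 ), sqrt(11 ) , sqrt( 14 ), 3.89]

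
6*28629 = 171774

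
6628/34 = 3314/17= 194.94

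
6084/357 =2028/119 =17.04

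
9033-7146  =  1887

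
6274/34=184 + 9/17  =  184.53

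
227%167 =60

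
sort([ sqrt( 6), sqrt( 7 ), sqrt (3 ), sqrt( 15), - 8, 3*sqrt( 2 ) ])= [ - 8, sqrt(3) , sqrt( 6),  sqrt ( 7 ), sqrt( 15),  3*sqrt(2 ) ]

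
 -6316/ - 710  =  8 + 318/355= 8.90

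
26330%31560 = 26330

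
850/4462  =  425/2231 =0.19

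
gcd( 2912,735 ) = 7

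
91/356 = 91/356 = 0.26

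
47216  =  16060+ 31156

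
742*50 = 37100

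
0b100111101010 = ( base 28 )36I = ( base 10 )2538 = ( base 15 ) b43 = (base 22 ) 558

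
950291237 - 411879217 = 538412020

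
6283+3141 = 9424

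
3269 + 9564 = 12833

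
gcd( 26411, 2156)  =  539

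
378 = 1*378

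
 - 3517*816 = -2869872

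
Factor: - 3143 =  - 7^1*449^1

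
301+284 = 585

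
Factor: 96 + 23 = 7^1*17^1 = 119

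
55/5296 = 55/5296= 0.01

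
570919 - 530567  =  40352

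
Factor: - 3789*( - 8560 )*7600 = 246497184000 = 2^8*3^2*5^3*19^1 * 107^1*421^1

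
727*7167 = 5210409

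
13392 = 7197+6195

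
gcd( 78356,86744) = 4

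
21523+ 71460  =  92983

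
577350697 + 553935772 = 1131286469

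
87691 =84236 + 3455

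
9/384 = 3/128 = 0.02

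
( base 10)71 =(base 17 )43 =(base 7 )131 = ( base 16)47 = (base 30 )2b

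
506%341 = 165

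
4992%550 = 42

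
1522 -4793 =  - 3271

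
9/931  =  9/931  =  0.01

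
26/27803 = 26/27803 = 0.00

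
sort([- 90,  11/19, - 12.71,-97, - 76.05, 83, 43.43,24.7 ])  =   [-97, - 90,-76.05, - 12.71,11/19,24.7, 43.43,83] 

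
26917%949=345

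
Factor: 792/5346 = 4/27 =2^2*3^ (-3)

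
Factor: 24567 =3^1*19^1*431^1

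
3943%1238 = 229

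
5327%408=23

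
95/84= 95/84=1.13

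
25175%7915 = 1430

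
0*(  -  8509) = 0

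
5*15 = 75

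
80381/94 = 855 + 11/94=855.12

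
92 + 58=150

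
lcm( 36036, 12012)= 36036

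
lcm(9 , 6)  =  18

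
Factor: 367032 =2^3*3^1*41^1*373^1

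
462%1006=462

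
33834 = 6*5639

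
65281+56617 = 121898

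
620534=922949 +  - 302415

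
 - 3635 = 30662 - 34297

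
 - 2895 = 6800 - 9695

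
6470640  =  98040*66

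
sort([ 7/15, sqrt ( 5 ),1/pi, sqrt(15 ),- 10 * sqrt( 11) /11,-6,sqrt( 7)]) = [ - 6 , - 10*sqrt( 11) /11, 1/pi, 7/15,sqrt(5 ), sqrt(7),sqrt(15) ]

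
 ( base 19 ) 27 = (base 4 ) 231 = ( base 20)25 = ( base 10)45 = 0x2D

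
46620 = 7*6660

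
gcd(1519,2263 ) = 31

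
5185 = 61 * 85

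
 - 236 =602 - 838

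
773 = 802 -29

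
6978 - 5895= 1083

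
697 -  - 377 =1074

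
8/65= 8/65  =  0.12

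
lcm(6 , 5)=30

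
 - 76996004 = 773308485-850304489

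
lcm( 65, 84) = 5460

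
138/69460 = 3/1510  =  0.00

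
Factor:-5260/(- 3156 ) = 5/3 = 3^( -1 ) * 5^1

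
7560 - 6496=1064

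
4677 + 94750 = 99427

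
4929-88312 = -83383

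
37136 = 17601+19535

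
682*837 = 570834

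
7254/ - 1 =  - 7254/1= -7254.00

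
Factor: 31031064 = 2^3*3^2*430987^1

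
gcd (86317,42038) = 1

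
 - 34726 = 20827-55553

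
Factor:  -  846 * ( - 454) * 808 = 2^5*3^2*47^1 * 101^1*227^1 = 310339872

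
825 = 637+188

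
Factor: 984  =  2^3 * 3^1*41^1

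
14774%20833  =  14774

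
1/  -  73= - 1/73=- 0.01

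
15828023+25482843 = 41310866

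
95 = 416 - 321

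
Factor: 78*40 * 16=49920 = 2^8 * 3^1* 5^1*13^1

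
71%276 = 71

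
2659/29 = 91+20/29 = 91.69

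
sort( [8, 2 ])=[2,8 ] 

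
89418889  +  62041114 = 151460003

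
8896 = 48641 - 39745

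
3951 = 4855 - 904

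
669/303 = 223/101 =2.21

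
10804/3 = 3601+ 1/3 = 3601.33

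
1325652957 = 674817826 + 650835131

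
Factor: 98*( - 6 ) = - 588 = - 2^2*3^1 * 7^2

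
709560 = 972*730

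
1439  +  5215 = 6654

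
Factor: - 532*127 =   -  2^2 * 7^1*19^1*127^1 = - 67564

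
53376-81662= - 28286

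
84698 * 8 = 677584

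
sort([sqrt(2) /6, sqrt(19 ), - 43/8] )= [- 43/8, sqrt( 2 )/6, sqrt(19 )]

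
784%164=128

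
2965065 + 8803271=11768336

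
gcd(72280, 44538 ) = 26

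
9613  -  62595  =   - 52982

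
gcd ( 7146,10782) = 18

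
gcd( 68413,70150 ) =1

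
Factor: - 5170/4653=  - 2^1 * 3^ ( - 2 ) * 5^1 = -  10/9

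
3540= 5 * 708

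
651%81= 3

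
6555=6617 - 62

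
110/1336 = 55/668 = 0.08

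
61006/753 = 81+13/753 = 81.02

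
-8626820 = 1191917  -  9818737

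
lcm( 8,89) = 712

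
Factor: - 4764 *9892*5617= - 264703866096 = -  2^4*3^1*41^1*137^1 * 397^1*2473^1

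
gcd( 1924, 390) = 26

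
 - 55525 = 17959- 73484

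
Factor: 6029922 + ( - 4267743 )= 3^1 * 233^1*2521^1 = 1762179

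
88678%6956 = 5206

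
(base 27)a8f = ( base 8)16541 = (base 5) 220041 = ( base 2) 1110101100001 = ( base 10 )7521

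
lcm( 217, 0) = 0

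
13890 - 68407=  - 54517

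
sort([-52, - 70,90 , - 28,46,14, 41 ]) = [ - 70, - 52, - 28, 14,41, 46, 90]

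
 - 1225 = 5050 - 6275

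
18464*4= 73856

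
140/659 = 140/659 = 0.21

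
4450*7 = 31150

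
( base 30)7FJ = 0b1101001110001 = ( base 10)6769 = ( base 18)12G1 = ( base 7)25510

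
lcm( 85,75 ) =1275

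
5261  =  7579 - 2318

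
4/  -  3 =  - 2+2/3 = - 1.33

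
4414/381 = 4414/381 = 11.59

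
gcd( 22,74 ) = 2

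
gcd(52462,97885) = 1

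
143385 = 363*395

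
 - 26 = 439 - 465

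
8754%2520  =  1194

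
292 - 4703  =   - 4411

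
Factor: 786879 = 3^2*17^1 * 37^1*139^1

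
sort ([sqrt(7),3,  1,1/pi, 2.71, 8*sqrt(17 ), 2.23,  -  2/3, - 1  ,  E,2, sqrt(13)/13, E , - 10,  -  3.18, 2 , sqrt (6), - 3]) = [  -  10,-3.18  ,-3, - 1,  -  2/3 , sqrt( 13 )/13, 1/pi,  1, 2, 2,2.23 , sqrt(6), sqrt( 7),2.71,E,E,3, 8*sqrt(17)]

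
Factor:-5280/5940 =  -2^3 * 3^ (-2 ) = - 8/9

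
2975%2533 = 442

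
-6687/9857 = -6687/9857 = -0.68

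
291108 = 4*72777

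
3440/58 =59+9/29  =  59.31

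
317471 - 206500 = 110971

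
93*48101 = 4473393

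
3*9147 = 27441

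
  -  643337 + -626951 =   -  1270288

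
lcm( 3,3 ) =3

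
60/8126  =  30/4063 = 0.01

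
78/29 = 2+ 20/29 = 2.69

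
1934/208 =967/104 = 9.30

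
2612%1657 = 955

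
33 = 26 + 7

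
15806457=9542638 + 6263819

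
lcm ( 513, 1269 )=24111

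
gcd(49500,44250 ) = 750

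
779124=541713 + 237411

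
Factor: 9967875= 3^1*5^3*19^1*1399^1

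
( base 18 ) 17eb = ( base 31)8lo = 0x20ab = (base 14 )3095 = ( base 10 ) 8363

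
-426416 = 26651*( - 16)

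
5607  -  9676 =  - 4069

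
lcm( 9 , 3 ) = 9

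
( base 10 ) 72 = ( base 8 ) 110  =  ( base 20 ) 3C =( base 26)2K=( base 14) 52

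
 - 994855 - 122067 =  - 1116922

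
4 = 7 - 3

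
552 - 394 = 158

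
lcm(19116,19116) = 19116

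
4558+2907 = 7465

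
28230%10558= 7114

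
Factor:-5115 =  - 3^1*5^1*11^1*31^1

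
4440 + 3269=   7709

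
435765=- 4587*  (-95 )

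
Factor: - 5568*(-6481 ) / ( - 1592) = - 2^3*3^1  *29^1*199^(- 1 )  *6481^1 = - 4510776/199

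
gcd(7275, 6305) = 485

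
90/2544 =15/424  =  0.04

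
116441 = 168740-52299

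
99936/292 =24984/73 = 342.25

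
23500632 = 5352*4391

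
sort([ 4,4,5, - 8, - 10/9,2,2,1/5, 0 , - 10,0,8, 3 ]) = [ - 10, - 8 , - 10/9, 0, 0, 1/5,2, 2,3,4, 4,5,  8] 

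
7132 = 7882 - 750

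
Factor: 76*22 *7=2^3*7^1*11^1 * 19^1 = 11704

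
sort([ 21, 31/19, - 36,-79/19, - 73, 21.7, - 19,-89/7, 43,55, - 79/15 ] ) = [ - 73, - 36, - 19, - 89/7, - 79/15, - 79/19, 31/19 , 21,  21.7,43, 55]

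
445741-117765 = 327976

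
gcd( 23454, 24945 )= 3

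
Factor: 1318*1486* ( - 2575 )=-5043261100= - 2^2* 5^2*103^1*659^1*743^1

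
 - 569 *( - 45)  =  25605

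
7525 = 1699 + 5826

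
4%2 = 0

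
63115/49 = 63115/49 = 1288.06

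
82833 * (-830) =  - 68751390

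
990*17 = 16830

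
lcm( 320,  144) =2880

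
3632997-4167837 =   -  534840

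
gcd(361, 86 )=1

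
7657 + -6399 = 1258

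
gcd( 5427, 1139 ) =67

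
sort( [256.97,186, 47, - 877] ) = [ - 877,47,186, 256.97 ] 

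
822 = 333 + 489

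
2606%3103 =2606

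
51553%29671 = 21882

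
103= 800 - 697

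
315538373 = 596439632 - 280901259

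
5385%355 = 60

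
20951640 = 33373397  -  12421757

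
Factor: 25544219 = 67^1*163^1*2339^1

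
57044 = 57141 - 97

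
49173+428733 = 477906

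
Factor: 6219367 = 7^1*11^1*37^2*59^1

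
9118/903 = 9118/903  =  10.10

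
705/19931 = 705/19931=0.04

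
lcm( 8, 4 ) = 8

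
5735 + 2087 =7822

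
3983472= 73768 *54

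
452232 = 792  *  571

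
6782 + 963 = 7745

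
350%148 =54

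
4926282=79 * 62358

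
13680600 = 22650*604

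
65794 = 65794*1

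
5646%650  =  446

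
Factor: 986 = 2^1*17^1*29^1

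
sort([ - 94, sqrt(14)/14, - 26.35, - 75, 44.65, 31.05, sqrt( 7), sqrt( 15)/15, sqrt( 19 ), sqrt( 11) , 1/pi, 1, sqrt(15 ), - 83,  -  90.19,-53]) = [ - 94, - 90.19, - 83, - 75, - 53, - 26.35,  sqrt ( 15)/15, sqrt(14)/14, 1/pi, 1, sqrt( 7),sqrt( 11 ), sqrt (15), sqrt (19 ), 31.05,  44.65 ]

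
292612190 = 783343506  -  490731316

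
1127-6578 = -5451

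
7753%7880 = 7753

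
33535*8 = 268280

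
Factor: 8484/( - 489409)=  -  2^2* 3^1*7^1*101^1*489409^( - 1)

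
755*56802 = 42885510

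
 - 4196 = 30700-34896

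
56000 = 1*56000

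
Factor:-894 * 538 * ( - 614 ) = 2^3*3^1  *  149^1*269^1*307^1 = 295316808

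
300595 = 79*3805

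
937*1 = 937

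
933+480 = 1413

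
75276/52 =1447 + 8/13 = 1447.62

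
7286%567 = 482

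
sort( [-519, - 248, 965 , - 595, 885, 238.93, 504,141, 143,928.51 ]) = [ - 595, - 519, - 248, 141,  143, 238.93, 504, 885, 928.51, 965]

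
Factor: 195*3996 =779220 = 2^2*3^4*5^1*13^1*37^1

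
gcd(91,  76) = 1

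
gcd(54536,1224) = 136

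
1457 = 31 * 47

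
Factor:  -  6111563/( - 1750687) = 509^1*12007^1*1750687^(- 1)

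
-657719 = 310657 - 968376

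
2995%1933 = 1062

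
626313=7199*87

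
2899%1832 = 1067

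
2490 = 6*415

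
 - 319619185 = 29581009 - 349200194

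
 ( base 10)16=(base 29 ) G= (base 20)G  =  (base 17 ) g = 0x10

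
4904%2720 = 2184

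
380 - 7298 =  - 6918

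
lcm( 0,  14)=0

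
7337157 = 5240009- - 2097148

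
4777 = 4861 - 84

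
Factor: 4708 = 2^2*11^1*107^1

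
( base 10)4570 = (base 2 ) 1000111011010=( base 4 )1013122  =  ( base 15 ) 154a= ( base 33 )46G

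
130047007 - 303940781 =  - 173893774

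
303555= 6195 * 49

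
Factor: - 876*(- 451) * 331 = 130770156 = 2^2*3^1*11^1*41^1*73^1*331^1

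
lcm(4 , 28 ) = 28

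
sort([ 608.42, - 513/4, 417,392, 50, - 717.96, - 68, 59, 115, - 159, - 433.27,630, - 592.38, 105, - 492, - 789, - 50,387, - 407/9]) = [- 789, - 717.96, - 592.38, - 492, - 433.27 , - 159, - 513/4, - 68, - 50, - 407/9, 50,59, 105, 115,  387,392,  417, 608.42, 630]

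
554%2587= 554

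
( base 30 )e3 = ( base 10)423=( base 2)110100111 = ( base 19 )135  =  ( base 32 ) d7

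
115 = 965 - 850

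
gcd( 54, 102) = 6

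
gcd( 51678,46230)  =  6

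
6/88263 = 2/29421= 0.00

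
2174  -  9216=-7042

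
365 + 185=550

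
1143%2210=1143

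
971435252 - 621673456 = 349761796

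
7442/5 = 1488 + 2/5 = 1488.40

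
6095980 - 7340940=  - 1244960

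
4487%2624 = 1863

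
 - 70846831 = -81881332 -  - 11034501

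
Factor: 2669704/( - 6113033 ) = -2^3*83^( - 1)*73651^ ( -1 )*333713^1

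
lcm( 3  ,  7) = 21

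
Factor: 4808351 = 4808351^1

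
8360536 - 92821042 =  - 84460506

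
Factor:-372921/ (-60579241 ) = 3^1 * 197^1*631^1*60579241^(  -  1) 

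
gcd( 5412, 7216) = 1804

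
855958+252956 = 1108914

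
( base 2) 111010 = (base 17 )37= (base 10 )58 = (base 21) 2g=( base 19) 31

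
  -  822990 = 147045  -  970035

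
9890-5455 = 4435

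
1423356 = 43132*33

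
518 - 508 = 10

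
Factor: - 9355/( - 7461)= 3^(-2)*5^1*829^( - 1) *1871^1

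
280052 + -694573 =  - 414521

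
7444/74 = 3722/37 = 100.59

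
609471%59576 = 13711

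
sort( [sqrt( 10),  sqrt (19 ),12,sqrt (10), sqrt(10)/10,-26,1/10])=[-26,  1/10, sqrt(10 ) /10,sqrt(10),sqrt( 10),sqrt(19),12 ] 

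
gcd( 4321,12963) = 4321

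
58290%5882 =5352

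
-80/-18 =4 + 4/9 = 4.44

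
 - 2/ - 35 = 2/35 = 0.06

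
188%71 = 46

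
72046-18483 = 53563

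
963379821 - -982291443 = 1945671264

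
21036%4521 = 2952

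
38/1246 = 19/623 = 0.03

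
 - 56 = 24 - 80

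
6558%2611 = 1336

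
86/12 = 43/6 = 7.17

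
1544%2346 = 1544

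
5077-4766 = 311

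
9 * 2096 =18864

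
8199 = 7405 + 794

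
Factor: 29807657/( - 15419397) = -3^ (-1)*7^(  -  1)*11^1*61^( - 1) * 12037^( - 1 )*2709787^1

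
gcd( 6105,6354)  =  3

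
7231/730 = 7231/730 = 9.91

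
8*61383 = 491064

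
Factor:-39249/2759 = -3^2*7^2 * 31^( - 1 ) = - 441/31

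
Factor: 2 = 2^1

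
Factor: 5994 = 2^1*3^4*37^1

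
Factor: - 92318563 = - 67^1*811^1*1699^1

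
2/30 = 1/15=0.07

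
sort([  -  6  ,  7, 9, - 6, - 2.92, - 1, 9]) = [- 6,- 6, - 2.92, - 1, 7, 9, 9 ]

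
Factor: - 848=-2^4*53^1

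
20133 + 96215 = 116348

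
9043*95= 859085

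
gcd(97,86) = 1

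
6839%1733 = 1640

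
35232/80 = 2202/5 = 440.40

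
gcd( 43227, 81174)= 3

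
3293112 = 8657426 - 5364314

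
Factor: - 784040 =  - 2^3*5^1 * 17^1*1153^1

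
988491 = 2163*457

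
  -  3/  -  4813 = 3/4813 = 0.00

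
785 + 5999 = 6784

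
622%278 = 66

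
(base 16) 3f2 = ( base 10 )1010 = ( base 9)1342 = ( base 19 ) 2f3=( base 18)322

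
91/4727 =91/4727 = 0.02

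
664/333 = 664/333 = 1.99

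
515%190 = 135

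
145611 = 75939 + 69672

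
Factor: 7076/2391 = 2^2*3^( - 1 ) * 29^1 *61^1*797^( -1 )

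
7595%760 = 755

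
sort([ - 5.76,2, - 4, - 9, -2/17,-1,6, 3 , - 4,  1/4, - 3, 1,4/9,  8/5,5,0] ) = [  -  9, - 5.76, - 4,  -  4,  -  3, -1, - 2/17, 0,1/4,4/9,1,8/5, 2,3, 5, 6] 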